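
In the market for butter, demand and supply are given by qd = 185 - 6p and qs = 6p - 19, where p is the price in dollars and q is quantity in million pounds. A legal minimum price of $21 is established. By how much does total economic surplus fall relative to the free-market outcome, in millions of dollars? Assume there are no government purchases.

Setting quantity demanded equal to quantity supplied, 185 - 6p = 6p - 19, gives p* = 17 and q* = 83.
Since 21 > 17, the floor is binding.
At p = 21: qd = 185 - 6·21 = 59 and qs = 6·21 - 19 = 107.
Quantity traded falls to 59. At q = 59 the demand price is (185 - 59)/6 = 21 and the supply price is (19 + 59)/6 = 13.
Deadweight loss = ½ · (21 - 13) · (83 - 59) = ½ · 8 · 24 = 96.

96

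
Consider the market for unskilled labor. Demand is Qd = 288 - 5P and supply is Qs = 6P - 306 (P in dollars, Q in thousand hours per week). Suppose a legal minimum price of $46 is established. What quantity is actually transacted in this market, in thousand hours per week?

Without the control the market clears where 288 - 5P = 6P - 306, i.e. P* = 54 and Q* = 18.
Since 46 is below P* = 54, the floor does not bind and the free-market outcome prevails.

18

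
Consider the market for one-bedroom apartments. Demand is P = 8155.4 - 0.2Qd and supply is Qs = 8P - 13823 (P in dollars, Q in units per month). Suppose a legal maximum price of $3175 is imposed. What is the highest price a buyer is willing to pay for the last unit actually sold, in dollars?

5840

Rearranging demand gives Qd = 40777 - 5P. In a free market, 40777 - 5P = 8P - 13823 gives the equilibrium P* = 4200, Q* = 19777.
The ceiling of 3175 is below the equilibrium price 4200, so it binds.
At P = 3175: Qd = 40777 - 5·3175 = 24902 and Qs = 8·3175 - 13823 = 11577.
Only 11577 units reach the market. On the demand curve, the marginal buyer's willingness to pay at Q = 11577 is (40777 - 11577)/5 = 5840.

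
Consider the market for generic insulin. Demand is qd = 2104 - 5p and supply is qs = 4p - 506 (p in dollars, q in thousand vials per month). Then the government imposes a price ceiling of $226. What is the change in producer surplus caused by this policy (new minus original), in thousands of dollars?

Without the control the market clears where 2104 - 5p = 4p - 506, i.e. p* = 290 and q* = 654.
Because the ceiling (226) lies below the market-clearing price, it is binding.
At p = 226: qd = 2104 - 5·226 = 974 and qs = 4·226 - 506 = 398.
Producer surplus without the control is ½ · (290 - 126.5) · 654 = 53464.5.
With the ceiling, producers sell 398 units at 226, so PS = ½ · (226 - 126.5) · 398 = 19800.5.
Change in producer surplus = 19800.5 - 53464.5 = -33664.

-33664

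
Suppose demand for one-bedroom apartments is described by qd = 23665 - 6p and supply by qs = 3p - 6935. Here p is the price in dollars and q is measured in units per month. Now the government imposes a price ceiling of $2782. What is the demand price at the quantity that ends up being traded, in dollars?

3709

Equilibrium: 23665 - 6p = 3p - 6935, so 30600 = 9p and p* = 3400, q* = 3265.
Because the ceiling (2782) lies below the market-clearing price, it is binding.
At p = 2782: qd = 23665 - 6·2782 = 6973 and qs = 3·2782 - 6935 = 1411.
Only 1411 units reach the market. On the demand curve, the marginal buyer's willingness to pay at q = 1411 is (23665 - 1411)/6 = 3709.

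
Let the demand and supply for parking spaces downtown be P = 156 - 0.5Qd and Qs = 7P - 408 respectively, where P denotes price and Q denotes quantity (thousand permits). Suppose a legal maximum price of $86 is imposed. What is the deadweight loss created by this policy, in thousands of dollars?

Rearranging demand gives Qd = 312 - 2P. Equilibrium: 312 - 2P = 7P - 408, so 720 = 9P and P* = 80, Q* = 152.
Since 86 is above P* = 80, the ceiling does not bind and the free-market outcome prevails.
Since the control does not bind, no trades are prevented and deadweight loss is zero.

0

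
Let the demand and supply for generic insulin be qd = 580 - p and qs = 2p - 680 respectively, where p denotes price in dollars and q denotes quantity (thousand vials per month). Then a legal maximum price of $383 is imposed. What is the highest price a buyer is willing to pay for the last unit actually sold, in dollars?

494

Without the control the market clears where 580 - p = 2p - 680, i.e. p* = 420 and q* = 160.
The ceiling of 383 is below the equilibrium price 420, so it binds.
At p = 383: qd = 580 - 383 = 197 and qs = 2·383 - 680 = 86.
Only 86 units reach the market. On the demand curve, the marginal buyer's willingness to pay at q = 86 is (580 - 86) = 494.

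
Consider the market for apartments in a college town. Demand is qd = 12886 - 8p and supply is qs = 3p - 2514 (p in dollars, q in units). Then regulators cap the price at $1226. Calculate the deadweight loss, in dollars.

62444.25

Equilibrium: 12886 - 8p = 3p - 2514, so 15400 = 11p and p* = 1400, q* = 1686.
Since 1226 < 1400, the ceiling is binding.
At p = 1226: qd = 12886 - 8·1226 = 3078 and qs = 3·1226 - 2514 = 1164.
Quantity traded falls to 1164. At q = 1164 the demand price is (12886 - 1164)/8 = 1465.25 and the supply price is (2514 + 1164)/3 = 1226.
Deadweight loss = ½ · (1465.25 - 1226) · (1686 - 1164) = ½ · 239.25 · 522 = 62444.25.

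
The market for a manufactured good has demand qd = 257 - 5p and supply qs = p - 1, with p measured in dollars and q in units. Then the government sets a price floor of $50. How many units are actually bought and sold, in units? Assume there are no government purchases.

Equilibrium: 257 - 5p = p - 1, so 258 = 6p and p* = 43, q* = 42.
The floor of 50 is above the equilibrium price 43, so it binds.
At p = 50: qd = 257 - 5·50 = 7 and qs = 50 - 1 = 49.
The quantity actually transacted is the short side, demand: 7.

7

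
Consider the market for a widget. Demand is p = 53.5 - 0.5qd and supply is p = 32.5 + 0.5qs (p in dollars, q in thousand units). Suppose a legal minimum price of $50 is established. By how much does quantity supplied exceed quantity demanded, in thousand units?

Rearranging demand gives qd = 107 - 2p; rearranging supply gives qs = 2p - 65. Without the control the market clears where 107 - 2p = 2p - 65, i.e. p* = 43 and q* = 21.
Because the floor (50) lies above the market-clearing price, it is binding.
At p = 50: qd = 107 - 2·50 = 7 and qs = 2·50 - 65 = 35.
Surplus = qs - qd = 35 - 7 = 28.

28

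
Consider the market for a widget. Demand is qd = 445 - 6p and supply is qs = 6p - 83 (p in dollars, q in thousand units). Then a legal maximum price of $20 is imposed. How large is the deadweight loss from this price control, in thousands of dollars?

3456

Equilibrium: 445 - 6p = 6p - 83, so 528 = 12p and p* = 44, q* = 181.
Since 20 < 44, the ceiling is binding.
At p = 20: qd = 445 - 6·20 = 325 and qs = 6·20 - 83 = 37.
Quantity traded falls to 37. At q = 37 the demand price is (445 - 37)/6 = 68 and the supply price is (83 + 37)/6 = 20.
Deadweight loss = ½ · (68 - 20) · (181 - 37) = ½ · 48 · 144 = 3456.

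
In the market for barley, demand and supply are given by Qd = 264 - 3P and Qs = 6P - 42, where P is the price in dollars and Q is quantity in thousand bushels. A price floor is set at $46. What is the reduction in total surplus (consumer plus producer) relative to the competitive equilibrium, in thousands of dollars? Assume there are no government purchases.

Setting quantity demanded equal to quantity supplied, 264 - 3P = 6P - 42, gives P* = 34 and Q* = 162.
Because the floor (46) lies above the market-clearing price, it is binding.
At P = 46: Qd = 264 - 3·46 = 126 and Qs = 6·46 - 42 = 234.
Quantity traded falls to 126. At Q = 126 the demand price is (264 - 126)/3 = 46 and the supply price is (42 + 126)/6 = 28.
Deadweight loss = ½ · (46 - 28) · (162 - 126) = ½ · 18 · 36 = 324.

324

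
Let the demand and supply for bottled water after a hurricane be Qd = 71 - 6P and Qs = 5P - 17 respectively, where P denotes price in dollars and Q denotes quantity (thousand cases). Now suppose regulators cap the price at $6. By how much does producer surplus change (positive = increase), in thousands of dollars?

-36

In a free market, 71 - 6P = 5P - 17 gives the equilibrium P* = 8, Q* = 23.
The ceiling of 6 is below the equilibrium price 8, so it binds.
At P = 6: Qd = 71 - 6·6 = 35 and Qs = 5·6 - 17 = 13.
Producer surplus without the control is ½ · (8 - 3.4) · 23 = 52.9.
With the ceiling, producers sell 13 units at 6, so PS = ½ · (6 - 3.4) · 13 = 16.9.
Change in producer surplus = 16.9 - 52.9 = -36.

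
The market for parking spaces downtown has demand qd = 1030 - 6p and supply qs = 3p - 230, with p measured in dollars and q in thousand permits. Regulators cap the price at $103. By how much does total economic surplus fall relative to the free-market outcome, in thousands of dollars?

3080.25

In a free market, 1030 - 6p = 3p - 230 gives the equilibrium p* = 140, q* = 190.
The ceiling of 103 is below the equilibrium price 140, so it binds.
At p = 103: qd = 1030 - 6·103 = 412 and qs = 3·103 - 230 = 79.
Quantity traded falls to 79. At q = 79 the demand price is (1030 - 79)/6 = 158.5 and the supply price is (230 + 79)/3 = 103.
Deadweight loss = ½ · (158.5 - 103) · (190 - 79) = ½ · 55.5 · 111 = 3080.25.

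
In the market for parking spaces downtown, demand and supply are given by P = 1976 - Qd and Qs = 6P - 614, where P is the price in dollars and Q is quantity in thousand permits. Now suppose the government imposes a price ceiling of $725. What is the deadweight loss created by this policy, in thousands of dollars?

Rearranging demand gives Qd = 1976 - P. Equilibrium: 1976 - P = 6P - 614, so 2590 = 7P and P* = 370, Q* = 1606.
The ceiling of 725 is above the equilibrium price 370, so it is not binding; the market clears at P* = 370, Q* = 1606.
Since the control does not bind, no trades are prevented and deadweight loss is zero.

0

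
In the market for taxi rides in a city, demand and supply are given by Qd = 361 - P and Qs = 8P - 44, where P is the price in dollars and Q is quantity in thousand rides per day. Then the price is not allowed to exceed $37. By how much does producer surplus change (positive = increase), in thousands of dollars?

-2272

Setting quantity demanded equal to quantity supplied, 361 - P = 8P - 44, gives P* = 45 and Q* = 316.
The ceiling of 37 is below the equilibrium price 45, so it binds.
At P = 37: Qd = 361 - 37 = 324 and Qs = 8·37 - 44 = 252.
Producer surplus without the control is ½ · (45 - 5.5) · 316 = 6241.
With the ceiling, producers sell 252 units at 37, so PS = ½ · (37 - 5.5) · 252 = 3969.
Change in producer surplus = 3969 - 6241 = -2272.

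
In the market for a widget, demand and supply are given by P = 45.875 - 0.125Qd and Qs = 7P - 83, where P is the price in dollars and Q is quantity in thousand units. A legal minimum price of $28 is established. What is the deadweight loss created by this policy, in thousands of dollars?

0

Rearranging demand gives Qd = 367 - 8P. Setting quantity demanded equal to quantity supplied, 367 - 8P = 7P - 83, gives P* = 30 and Q* = 127.
Since 28 is below P* = 30, the floor does not bind and the free-market outcome prevails.
Since the control does not bind, no trades are prevented and deadweight loss is zero.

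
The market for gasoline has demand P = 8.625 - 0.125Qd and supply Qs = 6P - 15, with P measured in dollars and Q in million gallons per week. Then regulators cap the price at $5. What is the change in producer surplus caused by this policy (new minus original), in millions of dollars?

-18

Rearranging demand gives Qd = 69 - 8P. Setting quantity demanded equal to quantity supplied, 69 - 8P = 6P - 15, gives P* = 6 and Q* = 21.
Because the ceiling (5) lies below the market-clearing price, it is binding.
At P = 5: Qd = 69 - 8·5 = 29 and Qs = 6·5 - 15 = 15.
Producer surplus without the control is ½ · (6 - 2.5) · 21 = 36.75.
With the ceiling, producers sell 15 units at 5, so PS = ½ · (5 - 2.5) · 15 = 18.75.
Change in producer surplus = 18.75 - 36.75 = -18.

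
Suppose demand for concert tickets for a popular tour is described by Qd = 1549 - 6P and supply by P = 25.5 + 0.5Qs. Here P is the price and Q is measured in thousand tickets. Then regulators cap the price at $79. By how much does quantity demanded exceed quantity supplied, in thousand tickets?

Rearranging supply gives Qs = 2P - 51. In a free market, 1549 - 6P = 2P - 51 gives the equilibrium P* = 200, Q* = 349.
Because the ceiling (79) lies below the market-clearing price, it is binding.
At P = 79: Qd = 1549 - 6·79 = 1075 and Qs = 2·79 - 51 = 107.
Shortage = Qd - Qs = 1075 - 107 = 968.

968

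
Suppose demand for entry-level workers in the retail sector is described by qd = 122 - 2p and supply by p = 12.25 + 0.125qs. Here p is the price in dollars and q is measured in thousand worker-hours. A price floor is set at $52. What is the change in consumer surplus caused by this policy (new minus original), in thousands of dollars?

Rearranging supply gives qs = 8p - 98. Setting quantity demanded equal to quantity supplied, 122 - 2p = 8p - 98, gives p* = 22 and q* = 78.
Because the floor (52) lies above the market-clearing price, it is binding.
At p = 52: qd = 122 - 2·52 = 18 and qs = 8·52 - 98 = 318.
Consumer surplus without the control is ½ · (61 - 22) · 78 = 1521.
With the floor, consumers buy 18 units at 52, so CS = ½ · (61 - 52) · 18 = 81.
Change in consumer surplus = 81 - 1521 = -1440.

-1440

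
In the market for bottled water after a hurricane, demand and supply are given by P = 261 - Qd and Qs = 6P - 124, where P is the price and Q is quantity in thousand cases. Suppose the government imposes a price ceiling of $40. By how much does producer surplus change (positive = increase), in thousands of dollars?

Rearranging demand gives Qd = 261 - P. Setting quantity demanded equal to quantity supplied, 261 - P = 6P - 124, gives P* = 55 and Q* = 206.
Because the ceiling (40) lies below the market-clearing price, it is binding.
At P = 40: Qd = 261 - 40 = 221 and Qs = 6·40 - 124 = 116.
Producer surplus without the control is ½ · (55 - 62/3) · 206 = 10609/3.
With the ceiling, producers sell 116 units at 40, so PS = ½ · (40 - 62/3) · 116 = 3364/3.
Change in producer surplus = 3364/3 - 10609/3 = -2415.

-2415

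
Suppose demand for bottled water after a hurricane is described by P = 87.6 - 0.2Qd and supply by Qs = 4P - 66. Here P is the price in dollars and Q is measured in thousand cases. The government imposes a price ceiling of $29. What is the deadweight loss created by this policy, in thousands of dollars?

2624.4

Rearranging demand gives Qd = 438 - 5P. Equilibrium: 438 - 5P = 4P - 66, so 504 = 9P and P* = 56, Q* = 158.
The ceiling of 29 is below the equilibrium price 56, so it binds.
At P = 29: Qd = 438 - 5·29 = 293 and Qs = 4·29 - 66 = 50.
Quantity traded falls to 50. At Q = 50 the demand price is (438 - 50)/5 = 77.6 and the supply price is (66 + 50)/4 = 29.
Deadweight loss = ½ · (77.6 - 29) · (158 - 50) = ½ · 48.6 · 108 = 2624.4.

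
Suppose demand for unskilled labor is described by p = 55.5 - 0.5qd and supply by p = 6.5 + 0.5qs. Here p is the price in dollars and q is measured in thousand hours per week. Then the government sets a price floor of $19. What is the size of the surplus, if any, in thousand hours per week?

Rearranging demand gives qd = 111 - 2p; rearranging supply gives qs = 2p - 13. In a free market, 111 - 2p = 2p - 13 gives the equilibrium p* = 31, q* = 49.
The floor of 19 is below the equilibrium price 31, so it is not binding; the market clears at p* = 31, q* = 49.
Since the control does not bind, there is no surplus.

0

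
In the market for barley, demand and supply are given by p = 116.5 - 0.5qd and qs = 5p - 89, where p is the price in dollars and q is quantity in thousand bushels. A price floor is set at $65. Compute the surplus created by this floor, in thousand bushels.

133

Rearranging demand gives qd = 233 - 2p. Setting quantity demanded equal to quantity supplied, 233 - 2p = 5p - 89, gives p* = 46 and q* = 141.
The floor of 65 is above the equilibrium price 46, so it binds.
At p = 65: qd = 233 - 2·65 = 103 and qs = 5·65 - 89 = 236.
Surplus = qs - qd = 236 - 103 = 133.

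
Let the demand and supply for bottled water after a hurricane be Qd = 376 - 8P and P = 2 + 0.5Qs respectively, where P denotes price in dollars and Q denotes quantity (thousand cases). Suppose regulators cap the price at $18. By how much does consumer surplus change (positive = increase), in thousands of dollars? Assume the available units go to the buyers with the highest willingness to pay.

540

Rearranging supply gives Qs = 2P - 4. Setting quantity demanded equal to quantity supplied, 376 - 8P = 2P - 4, gives P* = 38 and Q* = 72.
The ceiling of 18 is below the equilibrium price 38, so it binds.
At P = 18: Qd = 376 - 8·18 = 232 and Qs = 2·18 - 4 = 32.
Consumer surplus without the control is ½ · (47 - 38) · 72 = 324.
With the ceiling, 32 units are sold at 18 (assume they go to the highest-value buyers). The demand price at Q = 32 is 43, so CS = ½ · [(47 - 18) + (43 - 18)] · 32 = 864.
Change in consumer surplus = 864 - 324 = 540.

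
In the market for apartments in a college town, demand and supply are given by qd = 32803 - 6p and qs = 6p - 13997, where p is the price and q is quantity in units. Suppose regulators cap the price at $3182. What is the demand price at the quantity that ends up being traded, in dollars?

Without the control the market clears where 32803 - 6p = 6p - 13997, i.e. p* = 3900 and q* = 9403.
Because the ceiling (3182) lies below the market-clearing price, it is binding.
At p = 3182: qd = 32803 - 6·3182 = 13711 and qs = 6·3182 - 13997 = 5095.
Only 5095 units reach the market. On the demand curve, the marginal buyer's willingness to pay at q = 5095 is (32803 - 5095)/6 = 4618.

4618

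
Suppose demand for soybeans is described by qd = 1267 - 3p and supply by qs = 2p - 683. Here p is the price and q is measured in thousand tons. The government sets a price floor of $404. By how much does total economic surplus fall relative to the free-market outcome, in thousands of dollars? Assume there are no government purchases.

In a free market, 1267 - 3p = 2p - 683 gives the equilibrium p* = 390, q* = 97.
Because the floor (404) lies above the market-clearing price, it is binding.
At p = 404: qd = 1267 - 3·404 = 55 and qs = 2·404 - 683 = 125.
Quantity traded falls to 55. At q = 55 the demand price is (1267 - 55)/3 = 404 and the supply price is (683 + 55)/2 = 369.
Deadweight loss = ½ · (404 - 369) · (97 - 55) = ½ · 35 · 42 = 735.

735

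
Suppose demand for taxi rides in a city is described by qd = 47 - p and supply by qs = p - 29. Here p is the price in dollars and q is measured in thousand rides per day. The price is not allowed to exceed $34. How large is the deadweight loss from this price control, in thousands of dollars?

16

Equilibrium: 47 - p = p - 29, so 76 = 2p and p* = 38, q* = 9.
Because the ceiling (34) lies below the market-clearing price, it is binding.
At p = 34: qd = 47 - 34 = 13 and qs = 34 - 29 = 5.
Quantity traded falls to 5. At q = 5 the demand price is 47 - 5 = 42 and the supply price is 29 + 5 = 34.
Deadweight loss = ½ · (42 - 34) · (9 - 5) = ½ · 8 · 4 = 16.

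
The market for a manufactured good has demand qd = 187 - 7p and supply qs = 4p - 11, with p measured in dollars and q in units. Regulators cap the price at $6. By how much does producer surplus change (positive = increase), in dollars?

Setting quantity demanded equal to quantity supplied, 187 - 7p = 4p - 11, gives p* = 18 and q* = 61.
Because the ceiling (6) lies below the market-clearing price, it is binding.
At p = 6: qd = 187 - 7·6 = 145 and qs = 4·6 - 11 = 13.
Producer surplus without the control is ½ · (18 - 2.75) · 61 = 465.125.
With the ceiling, producers sell 13 units at 6, so PS = ½ · (6 - 2.75) · 13 = 21.125.
Change in producer surplus = 21.125 - 465.125 = -444.

-444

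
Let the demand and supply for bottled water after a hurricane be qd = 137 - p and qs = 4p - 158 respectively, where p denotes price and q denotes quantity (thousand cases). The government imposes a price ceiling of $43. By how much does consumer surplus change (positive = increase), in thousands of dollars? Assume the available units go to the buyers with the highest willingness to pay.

In a free market, 137 - p = 4p - 158 gives the equilibrium p* = 59, q* = 78.
The ceiling of 43 is below the equilibrium price 59, so it binds.
At p = 43: qd = 137 - 43 = 94 and qs = 4·43 - 158 = 14.
Consumer surplus without the control is ½ · (137 - 59) · 78 = 3042.
With the ceiling, 14 units are sold at 43 (assume they go to the highest-value buyers). The demand price at q = 14 is 123, so CS = ½ · [(137 - 43) + (123 - 43)] · 14 = 1218.
Change in consumer surplus = 1218 - 3042 = -1824.

-1824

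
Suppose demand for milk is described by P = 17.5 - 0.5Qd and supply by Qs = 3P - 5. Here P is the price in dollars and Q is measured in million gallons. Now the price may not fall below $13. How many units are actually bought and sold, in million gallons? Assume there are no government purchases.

9

Rearranging demand gives Qd = 35 - 2P. Equilibrium: 35 - 2P = 3P - 5, so 40 = 5P and P* = 8, Q* = 19.
Because the floor (13) lies above the market-clearing price, it is binding.
At P = 13: Qd = 35 - 2·13 = 9 and Qs = 3·13 - 5 = 34.
The quantity actually transacted is the short side, demand: 9.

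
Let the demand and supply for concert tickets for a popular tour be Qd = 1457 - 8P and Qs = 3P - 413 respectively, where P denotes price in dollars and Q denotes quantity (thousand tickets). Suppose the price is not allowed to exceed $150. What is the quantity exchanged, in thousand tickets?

In a free market, 1457 - 8P = 3P - 413 gives the equilibrium P* = 170, Q* = 97.
Since 150 < 170, the ceiling is binding.
At P = 150: Qd = 1457 - 8·150 = 257 and Qs = 3·150 - 413 = 37.
The quantity actually transacted is the short side, supply: 37.

37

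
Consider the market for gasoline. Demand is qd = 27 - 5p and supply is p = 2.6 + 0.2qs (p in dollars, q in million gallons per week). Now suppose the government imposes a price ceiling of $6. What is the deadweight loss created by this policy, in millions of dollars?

Rearranging supply gives qs = 5p - 13. Setting quantity demanded equal to quantity supplied, 27 - 5p = 5p - 13, gives p* = 4 and q* = 7.
The ceiling of 6 is above the equilibrium price 4, so it is not binding; the market clears at p* = 4, q* = 7.
Since the control does not bind, no trades are prevented and deadweight loss is zero.

0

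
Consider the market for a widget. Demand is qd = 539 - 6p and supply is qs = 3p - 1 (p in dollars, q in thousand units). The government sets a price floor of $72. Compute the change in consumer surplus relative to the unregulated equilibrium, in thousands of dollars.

In a free market, 539 - 6p = 3p - 1 gives the equilibrium p* = 60, q* = 179.
The floor of 72 is above the equilibrium price 60, so it binds.
At p = 72: qd = 539 - 6·72 = 107 and qs = 3·72 - 1 = 215.
Consumer surplus without the control is ½ · (539/6 - 60) · 179 = 32041/12.
With the floor, consumers buy 107 units at 72, so CS = ½ · (539/6 - 72) · 107 = 11449/12.
Change in consumer surplus = 11449/12 - 32041/12 = -1716.

-1716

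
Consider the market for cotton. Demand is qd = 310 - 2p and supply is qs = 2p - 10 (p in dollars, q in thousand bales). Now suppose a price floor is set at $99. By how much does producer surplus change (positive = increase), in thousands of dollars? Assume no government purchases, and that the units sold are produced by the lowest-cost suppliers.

1767

Setting quantity demanded equal to quantity supplied, 310 - 2p = 2p - 10, gives p* = 80 and q* = 150.
The floor of 99 is above the equilibrium price 80, so it binds.
At p = 99: qd = 310 - 2·99 = 112 and qs = 2·99 - 10 = 188.
Producer surplus without the control is ½ · (80 - 5) · 150 = 5625.
With the floor, 112 units are sold at 99. The supply price at q = 112 is 61, so PS = ½ · [(99 - 5) + (99 - 61)] · 112 = 7392.
Change in producer surplus = 7392 - 5625 = 1767.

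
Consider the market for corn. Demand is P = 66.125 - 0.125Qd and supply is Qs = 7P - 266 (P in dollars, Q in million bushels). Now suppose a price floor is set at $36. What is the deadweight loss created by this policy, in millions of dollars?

Rearranging demand gives Qd = 529 - 8P. Setting quantity demanded equal to quantity supplied, 529 - 8P = 7P - 266, gives P* = 53 and Q* = 105.
Since 36 is below P* = 53, the floor does not bind and the free-market outcome prevails.
Since the control does not bind, no trades are prevented and deadweight loss is zero.

0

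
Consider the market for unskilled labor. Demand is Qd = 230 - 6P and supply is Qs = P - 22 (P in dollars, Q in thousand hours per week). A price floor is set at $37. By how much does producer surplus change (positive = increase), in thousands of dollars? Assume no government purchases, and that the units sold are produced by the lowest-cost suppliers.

Setting quantity demanded equal to quantity supplied, 230 - 6P = P - 22, gives P* = 36 and Q* = 14.
Because the floor (37) lies above the market-clearing price, it is binding.
At P = 37: Qd = 230 - 6·37 = 8 and Qs = 37 - 22 = 15.
Producer surplus without the control is ½ · (36 - 22) · 14 = 98.
With the floor, 8 units are sold at 37. The supply price at Q = 8 is 30, so PS = ½ · [(37 - 22) + (37 - 30)] · 8 = 88.
Change in producer surplus = 88 - 98 = -10.

-10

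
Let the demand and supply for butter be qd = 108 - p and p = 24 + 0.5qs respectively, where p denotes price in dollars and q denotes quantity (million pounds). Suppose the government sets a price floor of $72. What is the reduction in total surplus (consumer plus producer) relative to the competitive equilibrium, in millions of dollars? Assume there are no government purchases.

Rearranging supply gives qs = 2p - 48. Setting quantity demanded equal to quantity supplied, 108 - p = 2p - 48, gives p* = 52 and q* = 56.
Because the floor (72) lies above the market-clearing price, it is binding.
At p = 72: qd = 108 - 72 = 36 and qs = 2·72 - 48 = 96.
Quantity traded falls to 36. At q = 36 the demand price is 108 - 36 = 72 and the supply price is (48 + 36)/2 = 42.
Deadweight loss = ½ · (72 - 42) · (56 - 36) = ½ · 30 · 20 = 300.

300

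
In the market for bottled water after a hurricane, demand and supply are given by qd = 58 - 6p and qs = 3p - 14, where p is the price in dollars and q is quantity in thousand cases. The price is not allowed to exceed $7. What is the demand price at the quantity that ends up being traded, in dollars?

8.5

Without the control the market clears where 58 - 6p = 3p - 14, i.e. p* = 8 and q* = 10.
The ceiling of 7 is below the equilibrium price 8, so it binds.
At p = 7: qd = 58 - 6·7 = 16 and qs = 3·7 - 14 = 7.
Only 7 units reach the market. On the demand curve, the marginal buyer's willingness to pay at q = 7 is (58 - 7)/6 = 8.5.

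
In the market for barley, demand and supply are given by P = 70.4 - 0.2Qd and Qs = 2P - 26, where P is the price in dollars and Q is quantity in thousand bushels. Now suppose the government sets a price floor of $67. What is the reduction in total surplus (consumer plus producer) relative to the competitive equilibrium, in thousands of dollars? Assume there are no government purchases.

1478.75

Rearranging demand gives Qd = 352 - 5P. In a free market, 352 - 5P = 2P - 26 gives the equilibrium P* = 54, Q* = 82.
The floor of 67 is above the equilibrium price 54, so it binds.
At P = 67: Qd = 352 - 5·67 = 17 and Qs = 2·67 - 26 = 108.
Quantity traded falls to 17. At Q = 17 the demand price is (352 - 17)/5 = 67 and the supply price is (26 + 17)/2 = 21.5.
Deadweight loss = ½ · (67 - 21.5) · (82 - 17) = ½ · 45.5 · 65 = 1478.75.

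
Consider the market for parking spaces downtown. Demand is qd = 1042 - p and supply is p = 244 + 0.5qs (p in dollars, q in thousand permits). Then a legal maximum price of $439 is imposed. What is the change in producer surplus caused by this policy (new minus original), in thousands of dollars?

Rearranging supply gives qs = 2p - 488. Without the control the market clears where 1042 - p = 2p - 488, i.e. p* = 510 and q* = 532.
Since 439 < 510, the ceiling is binding.
At p = 439: qd = 1042 - 439 = 603 and qs = 2·439 - 488 = 390.
Producer surplus without the control is ½ · (510 - 244) · 532 = 70756.
With the ceiling, producers sell 390 units at 439, so PS = ½ · (439 - 244) · 390 = 38025.
Change in producer surplus = 38025 - 70756 = -32731.

-32731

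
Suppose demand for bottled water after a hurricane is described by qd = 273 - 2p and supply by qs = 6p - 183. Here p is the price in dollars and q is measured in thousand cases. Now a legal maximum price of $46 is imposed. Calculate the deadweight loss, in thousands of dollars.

1452

Without the control the market clears where 273 - 2p = 6p - 183, i.e. p* = 57 and q* = 159.
The ceiling of 46 is below the equilibrium price 57, so it binds.
At p = 46: qd = 273 - 2·46 = 181 and qs = 6·46 - 183 = 93.
Quantity traded falls to 93. At q = 93 the demand price is (273 - 93)/2 = 90 and the supply price is (183 + 93)/6 = 46.
Deadweight loss = ½ · (90 - 46) · (159 - 93) = ½ · 44 · 66 = 1452.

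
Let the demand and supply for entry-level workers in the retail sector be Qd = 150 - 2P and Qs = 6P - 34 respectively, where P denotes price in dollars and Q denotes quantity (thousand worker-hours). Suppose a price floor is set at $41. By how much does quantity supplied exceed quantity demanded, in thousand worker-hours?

144

Without the control the market clears where 150 - 2P = 6P - 34, i.e. P* = 23 and Q* = 104.
The floor of 41 is above the equilibrium price 23, so it binds.
At P = 41: Qd = 150 - 2·41 = 68 and Qs = 6·41 - 34 = 212.
Surplus = Qs - Qd = 212 - 68 = 144.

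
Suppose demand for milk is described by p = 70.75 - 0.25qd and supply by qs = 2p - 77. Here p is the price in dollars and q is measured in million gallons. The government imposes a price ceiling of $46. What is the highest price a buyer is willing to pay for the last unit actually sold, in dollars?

67

Rearranging demand gives qd = 283 - 4p. Without the control the market clears where 283 - 4p = 2p - 77, i.e. p* = 60 and q* = 43.
The ceiling of 46 is below the equilibrium price 60, so it binds.
At p = 46: qd = 283 - 4·46 = 99 and qs = 2·46 - 77 = 15.
Only 15 units reach the market. On the demand curve, the marginal buyer's willingness to pay at q = 15 is (283 - 15)/4 = 67.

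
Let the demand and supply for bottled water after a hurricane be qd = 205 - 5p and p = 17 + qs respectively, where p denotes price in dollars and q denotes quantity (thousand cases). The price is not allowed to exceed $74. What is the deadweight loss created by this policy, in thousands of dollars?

0

Rearranging supply gives qs = p - 17. Equilibrium: 205 - 5p = p - 17, so 222 = 6p and p* = 37, q* = 20.
The ceiling of 74 is above the equilibrium price 37, so it is not binding; the market clears at p* = 37, q* = 20.
Since the control does not bind, no trades are prevented and deadweight loss is zero.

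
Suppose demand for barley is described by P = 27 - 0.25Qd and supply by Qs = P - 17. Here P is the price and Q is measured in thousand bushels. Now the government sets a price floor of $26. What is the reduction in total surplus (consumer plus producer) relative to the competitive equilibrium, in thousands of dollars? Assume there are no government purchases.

10

Rearranging demand gives Qd = 108 - 4P. Setting quantity demanded equal to quantity supplied, 108 - 4P = P - 17, gives P* = 25 and Q* = 8.
Because the floor (26) lies above the market-clearing price, it is binding.
At P = 26: Qd = 108 - 4·26 = 4 and Qs = 26 - 17 = 9.
Quantity traded falls to 4. At Q = 4 the demand price is (108 - 4)/4 = 26 and the supply price is 17 + 4 = 21.
Deadweight loss = ½ · (26 - 21) · (8 - 4) = ½ · 5 · 4 = 10.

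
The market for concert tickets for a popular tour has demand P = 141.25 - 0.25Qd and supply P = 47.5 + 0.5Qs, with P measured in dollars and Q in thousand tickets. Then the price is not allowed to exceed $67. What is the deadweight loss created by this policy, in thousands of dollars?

2773.5

Rearranging demand gives Qd = 565 - 4P; rearranging supply gives Qs = 2P - 95. In a free market, 565 - 4P = 2P - 95 gives the equilibrium P* = 110, Q* = 125.
Because the ceiling (67) lies below the market-clearing price, it is binding.
At P = 67: Qd = 565 - 4·67 = 297 and Qs = 2·67 - 95 = 39.
Quantity traded falls to 39. At Q = 39 the demand price is (565 - 39)/4 = 131.5 and the supply price is (95 + 39)/2 = 67.
Deadweight loss = ½ · (131.5 - 67) · (125 - 39) = ½ · 64.5 · 86 = 2773.5.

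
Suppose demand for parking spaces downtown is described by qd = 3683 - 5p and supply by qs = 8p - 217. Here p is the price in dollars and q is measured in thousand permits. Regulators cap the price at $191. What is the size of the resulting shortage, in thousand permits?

In a free market, 3683 - 5p = 8p - 217 gives the equilibrium p* = 300, q* = 2183.
Since 191 < 300, the ceiling is binding.
At p = 191: qd = 3683 - 5·191 = 2728 and qs = 8·191 - 217 = 1311.
Shortage = qd - qs = 2728 - 1311 = 1417.

1417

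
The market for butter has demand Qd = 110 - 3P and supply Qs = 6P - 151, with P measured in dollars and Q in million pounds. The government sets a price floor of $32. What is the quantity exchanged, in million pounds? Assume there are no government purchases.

14

Equilibrium: 110 - 3P = 6P - 151, so 261 = 9P and P* = 29, Q* = 23.
The floor of 32 is above the equilibrium price 29, so it binds.
At P = 32: Qd = 110 - 3·32 = 14 and Qs = 6·32 - 151 = 41.
The quantity actually transacted is the short side, demand: 14.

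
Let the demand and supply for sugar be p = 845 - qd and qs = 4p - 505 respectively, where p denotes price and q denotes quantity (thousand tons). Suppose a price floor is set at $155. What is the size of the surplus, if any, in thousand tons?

Rearranging demand gives qd = 845 - p. Setting quantity demanded equal to quantity supplied, 845 - p = 4p - 505, gives p* = 270 and q* = 575.
The floor of 155 is below the equilibrium price 270, so it is not binding; the market clears at p* = 270, q* = 575.
Since the control does not bind, there is no surplus.

0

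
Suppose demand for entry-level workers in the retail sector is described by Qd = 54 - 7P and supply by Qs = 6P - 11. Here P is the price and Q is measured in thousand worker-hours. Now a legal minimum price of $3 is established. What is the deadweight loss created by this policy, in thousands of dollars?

0

Equilibrium: 54 - 7P = 6P - 11, so 65 = 13P and P* = 5, Q* = 19.
Since 3 is below P* = 5, the floor does not bind and the free-market outcome prevails.
Since the control does not bind, no trades are prevented and deadweight loss is zero.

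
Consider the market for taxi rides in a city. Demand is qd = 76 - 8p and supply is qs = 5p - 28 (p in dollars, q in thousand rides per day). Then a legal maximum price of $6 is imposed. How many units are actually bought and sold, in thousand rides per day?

Without the control the market clears where 76 - 8p = 5p - 28, i.e. p* = 8 and q* = 12.
Because the ceiling (6) lies below the market-clearing price, it is binding.
At p = 6: qd = 76 - 8·6 = 28 and qs = 5·6 - 28 = 2.
The quantity actually transacted is the short side, supply: 2.

2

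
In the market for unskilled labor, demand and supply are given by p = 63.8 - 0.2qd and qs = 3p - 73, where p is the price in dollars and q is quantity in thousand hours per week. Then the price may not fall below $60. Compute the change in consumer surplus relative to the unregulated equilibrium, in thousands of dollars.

-511.5

Rearranging demand gives qd = 319 - 5p. Setting quantity demanded equal to quantity supplied, 319 - 5p = 3p - 73, gives p* = 49 and q* = 74.
Since 60 > 49, the floor is binding.
At p = 60: qd = 319 - 5·60 = 19 and qs = 3·60 - 73 = 107.
Consumer surplus without the control is ½ · (63.8 - 49) · 74 = 547.6.
With the floor, consumers buy 19 units at 60, so CS = ½ · (63.8 - 60) · 19 = 36.1.
Change in consumer surplus = 36.1 - 547.6 = -511.5.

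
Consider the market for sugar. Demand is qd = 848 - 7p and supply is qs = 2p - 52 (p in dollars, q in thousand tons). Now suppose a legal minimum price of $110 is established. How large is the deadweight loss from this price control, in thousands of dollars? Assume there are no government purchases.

Setting quantity demanded equal to quantity supplied, 848 - 7p = 2p - 52, gives p* = 100 and q* = 148.
Since 110 > 100, the floor is binding.
At p = 110: qd = 848 - 7·110 = 78 and qs = 2·110 - 52 = 168.
Quantity traded falls to 78. At q = 78 the demand price is (848 - 78)/7 = 110 and the supply price is (52 + 78)/2 = 65.
Deadweight loss = ½ · (110 - 65) · (148 - 78) = ½ · 45 · 70 = 1575.

1575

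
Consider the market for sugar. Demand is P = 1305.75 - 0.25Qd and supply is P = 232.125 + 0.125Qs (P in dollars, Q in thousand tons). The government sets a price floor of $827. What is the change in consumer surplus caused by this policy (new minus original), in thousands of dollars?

Rearranging demand gives Qd = 5223 - 4P; rearranging supply gives Qs = 8P - 1857. In a free market, 5223 - 4P = 8P - 1857 gives the equilibrium P* = 590, Q* = 2863.
The floor of 827 is above the equilibrium price 590, so it binds.
At P = 827: Qd = 5223 - 4·827 = 1915 and Qs = 8·827 - 1857 = 4759.
Consumer surplus without the control is ½ · (1305.75 - 590) · 2863 = 1024596.125.
With the floor, consumers buy 1915 units at 827, so CS = ½ · (1305.75 - 827) · 1915 = 458403.125.
Change in consumer surplus = 458403.125 - 1024596.125 = -566193.

-566193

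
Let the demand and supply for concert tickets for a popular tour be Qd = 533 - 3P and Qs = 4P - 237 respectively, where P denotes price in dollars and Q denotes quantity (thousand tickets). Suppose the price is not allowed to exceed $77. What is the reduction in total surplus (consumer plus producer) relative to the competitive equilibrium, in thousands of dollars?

Without the control the market clears where 533 - 3P = 4P - 237, i.e. P* = 110 and Q* = 203.
The ceiling of 77 is below the equilibrium price 110, so it binds.
At P = 77: Qd = 533 - 3·77 = 302 and Qs = 4·77 - 237 = 71.
Quantity traded falls to 71. At Q = 71 the demand price is (533 - 71)/3 = 154 and the supply price is (237 + 71)/4 = 77.
Deadweight loss = ½ · (154 - 77) · (203 - 71) = ½ · 77 · 132 = 5082.

5082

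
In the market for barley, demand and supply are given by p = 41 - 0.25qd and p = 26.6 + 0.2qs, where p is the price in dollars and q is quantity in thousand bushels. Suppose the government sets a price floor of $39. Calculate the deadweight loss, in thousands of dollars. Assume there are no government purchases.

129.6

Rearranging demand gives qd = 164 - 4p; rearranging supply gives qs = 5p - 133. Without the control the market clears where 164 - 4p = 5p - 133, i.e. p* = 33 and q* = 32.
The floor of 39 is above the equilibrium price 33, so it binds.
At p = 39: qd = 164 - 4·39 = 8 and qs = 5·39 - 133 = 62.
Quantity traded falls to 8. At q = 8 the demand price is (164 - 8)/4 = 39 and the supply price is (133 + 8)/5 = 28.2.
Deadweight loss = ½ · (39 - 28.2) · (32 - 8) = ½ · 10.8 · 24 = 129.6.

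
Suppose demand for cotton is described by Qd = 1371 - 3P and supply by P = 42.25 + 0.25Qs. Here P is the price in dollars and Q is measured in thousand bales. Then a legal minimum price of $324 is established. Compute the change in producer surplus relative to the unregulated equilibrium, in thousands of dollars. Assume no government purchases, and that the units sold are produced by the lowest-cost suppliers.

29328

Rearranging supply gives Qs = 4P - 169. In a free market, 1371 - 3P = 4P - 169 gives the equilibrium P* = 220, Q* = 711.
The floor of 324 is above the equilibrium price 220, so it binds.
At P = 324: Qd = 1371 - 3·324 = 399 and Qs = 4·324 - 169 = 1127.
Producer surplus without the control is ½ · (220 - 42.25) · 711 = 63190.125.
With the floor, 399 units are sold at 324. The supply price at Q = 399 is 142, so PS = ½ · [(324 - 42.25) + (324 - 142)] · 399 = 92518.125.
Change in producer surplus = 92518.125 - 63190.125 = 29328.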